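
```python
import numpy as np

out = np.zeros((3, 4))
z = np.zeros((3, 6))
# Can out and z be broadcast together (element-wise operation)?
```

No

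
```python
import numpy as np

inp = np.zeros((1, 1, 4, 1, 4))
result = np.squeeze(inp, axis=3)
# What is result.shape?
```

(1, 1, 4, 4)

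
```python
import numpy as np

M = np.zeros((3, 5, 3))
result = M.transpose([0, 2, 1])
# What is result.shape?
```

(3, 3, 5)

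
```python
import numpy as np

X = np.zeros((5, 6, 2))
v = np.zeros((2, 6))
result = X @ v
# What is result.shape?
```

(5, 6, 6)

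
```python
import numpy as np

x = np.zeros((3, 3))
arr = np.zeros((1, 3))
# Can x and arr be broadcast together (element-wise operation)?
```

Yes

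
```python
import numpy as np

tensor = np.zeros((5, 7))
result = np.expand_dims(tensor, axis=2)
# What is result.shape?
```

(5, 7, 1)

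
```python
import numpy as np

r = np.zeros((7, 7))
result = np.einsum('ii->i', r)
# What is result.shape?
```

(7,)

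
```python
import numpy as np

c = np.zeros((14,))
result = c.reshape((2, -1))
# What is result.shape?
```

(2, 7)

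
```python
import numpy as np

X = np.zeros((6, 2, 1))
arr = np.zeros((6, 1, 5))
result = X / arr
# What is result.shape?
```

(6, 2, 5)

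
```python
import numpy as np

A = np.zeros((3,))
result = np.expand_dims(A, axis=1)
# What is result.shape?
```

(3, 1)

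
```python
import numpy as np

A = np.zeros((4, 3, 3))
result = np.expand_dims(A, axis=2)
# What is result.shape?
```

(4, 3, 1, 3)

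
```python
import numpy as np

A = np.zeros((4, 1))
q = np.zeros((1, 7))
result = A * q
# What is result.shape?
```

(4, 7)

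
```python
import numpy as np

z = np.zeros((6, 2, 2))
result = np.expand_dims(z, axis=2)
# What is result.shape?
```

(6, 2, 1, 2)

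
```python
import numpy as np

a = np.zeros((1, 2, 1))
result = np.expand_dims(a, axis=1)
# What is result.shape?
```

(1, 1, 2, 1)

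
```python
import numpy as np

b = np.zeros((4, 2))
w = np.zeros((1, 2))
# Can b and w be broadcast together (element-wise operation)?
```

Yes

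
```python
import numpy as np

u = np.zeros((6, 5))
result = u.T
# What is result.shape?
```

(5, 6)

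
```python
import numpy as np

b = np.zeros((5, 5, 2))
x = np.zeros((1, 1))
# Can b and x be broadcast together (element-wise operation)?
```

Yes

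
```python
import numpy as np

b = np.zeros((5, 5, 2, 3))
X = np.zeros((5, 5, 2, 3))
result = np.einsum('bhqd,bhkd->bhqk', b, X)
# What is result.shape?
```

(5, 5, 2, 2)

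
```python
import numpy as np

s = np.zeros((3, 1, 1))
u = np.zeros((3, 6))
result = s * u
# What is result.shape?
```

(3, 3, 6)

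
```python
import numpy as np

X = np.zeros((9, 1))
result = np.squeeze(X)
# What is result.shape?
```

(9,)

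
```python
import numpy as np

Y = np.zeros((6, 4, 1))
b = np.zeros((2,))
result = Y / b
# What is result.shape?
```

(6, 4, 2)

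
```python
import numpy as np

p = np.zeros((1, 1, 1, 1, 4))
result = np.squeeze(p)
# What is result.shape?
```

(4,)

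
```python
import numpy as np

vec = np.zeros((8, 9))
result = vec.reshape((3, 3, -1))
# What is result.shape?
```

(3, 3, 8)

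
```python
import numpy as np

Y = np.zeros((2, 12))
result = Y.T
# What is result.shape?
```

(12, 2)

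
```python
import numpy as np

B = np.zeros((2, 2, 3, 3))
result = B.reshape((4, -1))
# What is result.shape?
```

(4, 9)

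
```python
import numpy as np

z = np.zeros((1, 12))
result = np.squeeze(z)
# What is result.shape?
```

(12,)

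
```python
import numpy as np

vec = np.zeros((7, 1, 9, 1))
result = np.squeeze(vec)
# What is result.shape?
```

(7, 9)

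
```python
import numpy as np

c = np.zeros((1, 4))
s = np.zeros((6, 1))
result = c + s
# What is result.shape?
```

(6, 4)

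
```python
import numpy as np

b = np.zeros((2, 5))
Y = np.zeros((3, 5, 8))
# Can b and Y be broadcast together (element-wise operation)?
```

No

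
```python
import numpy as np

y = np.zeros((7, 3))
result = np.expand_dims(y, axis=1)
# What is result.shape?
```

(7, 1, 3)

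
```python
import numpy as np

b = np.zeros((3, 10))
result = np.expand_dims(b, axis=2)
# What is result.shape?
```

(3, 10, 1)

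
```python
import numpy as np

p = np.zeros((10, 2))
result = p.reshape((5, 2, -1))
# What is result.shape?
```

(5, 2, 2)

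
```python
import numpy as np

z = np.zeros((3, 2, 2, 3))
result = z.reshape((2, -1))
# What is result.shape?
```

(2, 18)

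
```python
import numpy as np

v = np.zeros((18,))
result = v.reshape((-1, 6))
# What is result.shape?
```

(3, 6)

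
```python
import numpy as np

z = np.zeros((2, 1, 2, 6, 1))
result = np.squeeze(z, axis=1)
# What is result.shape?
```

(2, 2, 6, 1)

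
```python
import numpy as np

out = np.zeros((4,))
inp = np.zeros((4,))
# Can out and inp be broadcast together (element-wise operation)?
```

Yes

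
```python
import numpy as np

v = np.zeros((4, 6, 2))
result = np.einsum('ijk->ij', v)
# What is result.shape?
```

(4, 6)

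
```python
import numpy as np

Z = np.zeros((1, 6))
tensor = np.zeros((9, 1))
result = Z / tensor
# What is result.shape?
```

(9, 6)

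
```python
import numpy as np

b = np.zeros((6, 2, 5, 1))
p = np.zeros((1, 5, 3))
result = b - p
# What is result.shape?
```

(6, 2, 5, 3)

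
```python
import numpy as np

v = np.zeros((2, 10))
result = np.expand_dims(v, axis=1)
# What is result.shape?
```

(2, 1, 10)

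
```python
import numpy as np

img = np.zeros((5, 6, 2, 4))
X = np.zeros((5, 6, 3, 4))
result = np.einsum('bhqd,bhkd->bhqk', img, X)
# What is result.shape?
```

(5, 6, 2, 3)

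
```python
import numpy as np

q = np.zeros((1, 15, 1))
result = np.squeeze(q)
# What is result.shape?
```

(15,)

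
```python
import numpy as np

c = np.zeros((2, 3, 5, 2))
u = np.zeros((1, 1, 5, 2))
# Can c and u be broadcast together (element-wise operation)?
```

Yes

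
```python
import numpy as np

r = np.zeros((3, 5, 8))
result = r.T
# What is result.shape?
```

(8, 5, 3)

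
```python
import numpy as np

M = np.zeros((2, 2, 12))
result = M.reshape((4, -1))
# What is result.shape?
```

(4, 12)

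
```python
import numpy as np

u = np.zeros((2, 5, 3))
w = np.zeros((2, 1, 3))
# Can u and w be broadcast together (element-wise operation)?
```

Yes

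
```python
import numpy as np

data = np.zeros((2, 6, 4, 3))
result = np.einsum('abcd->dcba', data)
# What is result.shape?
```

(3, 4, 6, 2)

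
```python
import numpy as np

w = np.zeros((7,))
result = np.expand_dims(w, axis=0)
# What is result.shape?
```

(1, 7)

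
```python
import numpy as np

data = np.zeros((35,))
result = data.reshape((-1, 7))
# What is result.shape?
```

(5, 7)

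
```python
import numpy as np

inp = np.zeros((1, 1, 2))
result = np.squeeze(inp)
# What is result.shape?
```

(2,)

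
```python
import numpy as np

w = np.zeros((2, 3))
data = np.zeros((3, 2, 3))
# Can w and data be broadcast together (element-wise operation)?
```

Yes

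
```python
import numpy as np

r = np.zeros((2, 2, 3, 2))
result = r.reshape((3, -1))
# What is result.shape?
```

(3, 8)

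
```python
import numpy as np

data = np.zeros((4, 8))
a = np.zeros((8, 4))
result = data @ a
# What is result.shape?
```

(4, 4)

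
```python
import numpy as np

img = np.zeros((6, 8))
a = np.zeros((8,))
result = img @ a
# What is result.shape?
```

(6,)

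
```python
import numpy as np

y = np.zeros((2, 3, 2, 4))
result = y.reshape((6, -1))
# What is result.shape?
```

(6, 8)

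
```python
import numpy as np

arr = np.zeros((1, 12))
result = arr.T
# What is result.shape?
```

(12, 1)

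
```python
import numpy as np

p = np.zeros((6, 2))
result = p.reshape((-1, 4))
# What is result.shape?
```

(3, 4)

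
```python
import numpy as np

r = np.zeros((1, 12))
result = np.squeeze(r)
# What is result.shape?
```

(12,)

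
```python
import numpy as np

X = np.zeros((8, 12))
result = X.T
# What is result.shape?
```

(12, 8)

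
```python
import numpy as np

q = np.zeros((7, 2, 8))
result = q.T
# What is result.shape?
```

(8, 2, 7)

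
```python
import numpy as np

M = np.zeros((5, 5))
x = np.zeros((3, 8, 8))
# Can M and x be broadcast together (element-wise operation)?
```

No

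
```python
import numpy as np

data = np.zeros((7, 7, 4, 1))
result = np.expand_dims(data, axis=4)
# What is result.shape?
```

(7, 7, 4, 1, 1)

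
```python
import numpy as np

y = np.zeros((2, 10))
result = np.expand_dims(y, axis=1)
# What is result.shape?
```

(2, 1, 10)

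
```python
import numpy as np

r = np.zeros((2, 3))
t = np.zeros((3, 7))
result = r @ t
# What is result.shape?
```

(2, 7)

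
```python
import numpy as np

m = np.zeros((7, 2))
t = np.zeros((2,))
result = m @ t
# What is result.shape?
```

(7,)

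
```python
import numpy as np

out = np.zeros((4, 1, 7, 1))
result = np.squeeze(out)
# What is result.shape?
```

(4, 7)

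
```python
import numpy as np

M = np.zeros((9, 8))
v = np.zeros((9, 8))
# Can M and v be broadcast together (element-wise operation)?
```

Yes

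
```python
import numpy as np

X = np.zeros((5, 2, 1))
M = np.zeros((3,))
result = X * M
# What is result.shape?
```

(5, 2, 3)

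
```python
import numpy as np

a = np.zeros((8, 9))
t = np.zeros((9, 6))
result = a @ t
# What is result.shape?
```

(8, 6)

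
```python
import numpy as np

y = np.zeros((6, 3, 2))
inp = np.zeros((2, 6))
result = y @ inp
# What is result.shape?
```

(6, 3, 6)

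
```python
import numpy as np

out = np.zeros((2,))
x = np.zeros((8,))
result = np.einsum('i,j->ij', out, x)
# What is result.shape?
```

(2, 8)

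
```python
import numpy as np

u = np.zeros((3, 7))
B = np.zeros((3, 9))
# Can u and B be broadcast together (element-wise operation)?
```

No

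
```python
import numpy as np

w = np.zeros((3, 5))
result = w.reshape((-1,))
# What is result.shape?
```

(15,)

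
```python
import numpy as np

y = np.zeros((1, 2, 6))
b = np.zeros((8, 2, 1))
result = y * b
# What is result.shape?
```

(8, 2, 6)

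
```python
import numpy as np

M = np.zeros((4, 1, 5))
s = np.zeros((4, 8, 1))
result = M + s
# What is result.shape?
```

(4, 8, 5)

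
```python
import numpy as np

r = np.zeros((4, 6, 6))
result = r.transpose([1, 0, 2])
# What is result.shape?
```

(6, 4, 6)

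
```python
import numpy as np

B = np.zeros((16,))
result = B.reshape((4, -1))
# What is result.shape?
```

(4, 4)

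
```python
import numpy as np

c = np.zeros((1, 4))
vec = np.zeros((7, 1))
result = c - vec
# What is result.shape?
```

(7, 4)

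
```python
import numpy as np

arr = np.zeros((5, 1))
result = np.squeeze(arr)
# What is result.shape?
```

(5,)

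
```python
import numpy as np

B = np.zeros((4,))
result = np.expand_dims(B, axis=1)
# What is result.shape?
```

(4, 1)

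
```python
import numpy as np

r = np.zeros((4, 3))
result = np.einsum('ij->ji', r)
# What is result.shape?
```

(3, 4)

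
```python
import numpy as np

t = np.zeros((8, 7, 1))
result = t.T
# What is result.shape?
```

(1, 7, 8)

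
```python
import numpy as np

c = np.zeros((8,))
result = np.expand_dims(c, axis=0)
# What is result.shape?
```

(1, 8)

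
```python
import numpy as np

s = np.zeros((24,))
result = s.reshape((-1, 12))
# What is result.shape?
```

(2, 12)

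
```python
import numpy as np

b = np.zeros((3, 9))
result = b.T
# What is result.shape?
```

(9, 3)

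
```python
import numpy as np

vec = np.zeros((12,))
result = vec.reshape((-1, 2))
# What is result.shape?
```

(6, 2)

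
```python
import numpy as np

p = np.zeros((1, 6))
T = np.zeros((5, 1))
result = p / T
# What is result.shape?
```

(5, 6)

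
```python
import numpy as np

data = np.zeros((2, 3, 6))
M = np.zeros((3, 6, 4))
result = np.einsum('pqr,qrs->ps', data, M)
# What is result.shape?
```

(2, 4)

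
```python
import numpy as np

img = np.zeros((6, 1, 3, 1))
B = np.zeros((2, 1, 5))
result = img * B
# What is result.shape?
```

(6, 2, 3, 5)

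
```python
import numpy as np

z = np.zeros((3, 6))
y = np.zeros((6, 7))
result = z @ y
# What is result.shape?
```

(3, 7)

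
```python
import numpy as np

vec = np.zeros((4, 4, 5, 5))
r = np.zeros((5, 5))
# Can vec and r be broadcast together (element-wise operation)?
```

Yes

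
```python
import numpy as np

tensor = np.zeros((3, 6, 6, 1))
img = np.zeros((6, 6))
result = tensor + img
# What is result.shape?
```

(3, 6, 6, 6)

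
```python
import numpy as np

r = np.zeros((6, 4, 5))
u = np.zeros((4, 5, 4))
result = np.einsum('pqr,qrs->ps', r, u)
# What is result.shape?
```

(6, 4)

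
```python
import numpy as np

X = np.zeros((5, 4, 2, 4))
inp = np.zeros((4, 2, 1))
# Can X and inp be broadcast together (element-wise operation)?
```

Yes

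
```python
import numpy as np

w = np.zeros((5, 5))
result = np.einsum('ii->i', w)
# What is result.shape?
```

(5,)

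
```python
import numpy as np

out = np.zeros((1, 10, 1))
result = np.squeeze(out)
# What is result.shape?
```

(10,)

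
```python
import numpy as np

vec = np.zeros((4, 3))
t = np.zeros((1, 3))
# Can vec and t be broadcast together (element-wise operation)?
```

Yes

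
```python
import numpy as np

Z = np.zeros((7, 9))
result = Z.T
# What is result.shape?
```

(9, 7)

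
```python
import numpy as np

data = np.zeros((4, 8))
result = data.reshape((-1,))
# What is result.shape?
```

(32,)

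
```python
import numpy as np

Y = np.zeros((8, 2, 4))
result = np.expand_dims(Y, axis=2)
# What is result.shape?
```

(8, 2, 1, 4)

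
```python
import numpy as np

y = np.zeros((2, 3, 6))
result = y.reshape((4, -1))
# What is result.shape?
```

(4, 9)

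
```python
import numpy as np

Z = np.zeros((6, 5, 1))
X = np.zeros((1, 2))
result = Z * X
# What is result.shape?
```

(6, 5, 2)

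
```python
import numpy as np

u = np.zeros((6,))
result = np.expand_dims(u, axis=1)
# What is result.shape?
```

(6, 1)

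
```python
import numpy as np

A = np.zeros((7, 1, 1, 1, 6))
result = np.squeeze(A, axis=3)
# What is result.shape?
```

(7, 1, 1, 6)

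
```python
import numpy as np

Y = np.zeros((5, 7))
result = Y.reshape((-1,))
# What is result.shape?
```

(35,)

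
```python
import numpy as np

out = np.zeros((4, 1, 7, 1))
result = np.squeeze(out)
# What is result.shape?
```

(4, 7)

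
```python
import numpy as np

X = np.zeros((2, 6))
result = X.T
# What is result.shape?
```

(6, 2)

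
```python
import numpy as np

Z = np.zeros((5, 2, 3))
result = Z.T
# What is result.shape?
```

(3, 2, 5)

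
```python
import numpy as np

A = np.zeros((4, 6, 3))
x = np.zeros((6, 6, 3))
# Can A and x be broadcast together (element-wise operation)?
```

No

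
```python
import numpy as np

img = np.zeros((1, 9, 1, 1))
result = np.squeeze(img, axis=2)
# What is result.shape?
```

(1, 9, 1)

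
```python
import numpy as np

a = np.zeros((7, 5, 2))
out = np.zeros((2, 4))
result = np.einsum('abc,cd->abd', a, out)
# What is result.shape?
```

(7, 5, 4)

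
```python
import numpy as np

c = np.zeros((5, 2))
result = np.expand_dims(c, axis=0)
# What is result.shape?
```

(1, 5, 2)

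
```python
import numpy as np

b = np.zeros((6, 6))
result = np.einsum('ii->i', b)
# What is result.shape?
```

(6,)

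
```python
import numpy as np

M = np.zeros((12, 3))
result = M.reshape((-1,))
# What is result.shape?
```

(36,)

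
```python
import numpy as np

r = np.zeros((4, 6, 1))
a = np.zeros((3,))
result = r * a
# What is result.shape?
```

(4, 6, 3)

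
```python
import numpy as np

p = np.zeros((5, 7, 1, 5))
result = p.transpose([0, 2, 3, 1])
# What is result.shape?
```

(5, 1, 5, 7)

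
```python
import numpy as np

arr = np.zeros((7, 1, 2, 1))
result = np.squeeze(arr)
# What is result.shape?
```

(7, 2)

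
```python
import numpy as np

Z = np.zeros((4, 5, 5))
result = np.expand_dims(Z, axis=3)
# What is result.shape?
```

(4, 5, 5, 1)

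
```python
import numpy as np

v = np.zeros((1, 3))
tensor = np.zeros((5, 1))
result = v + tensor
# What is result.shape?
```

(5, 3)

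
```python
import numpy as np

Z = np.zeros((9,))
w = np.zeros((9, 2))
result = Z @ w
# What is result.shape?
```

(2,)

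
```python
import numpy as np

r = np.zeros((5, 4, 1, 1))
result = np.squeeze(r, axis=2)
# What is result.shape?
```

(5, 4, 1)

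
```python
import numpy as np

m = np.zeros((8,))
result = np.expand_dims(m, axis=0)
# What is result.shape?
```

(1, 8)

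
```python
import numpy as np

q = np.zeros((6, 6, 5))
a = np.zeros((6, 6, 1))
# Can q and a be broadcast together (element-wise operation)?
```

Yes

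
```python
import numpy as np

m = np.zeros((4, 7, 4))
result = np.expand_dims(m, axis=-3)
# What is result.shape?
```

(4, 1, 7, 4)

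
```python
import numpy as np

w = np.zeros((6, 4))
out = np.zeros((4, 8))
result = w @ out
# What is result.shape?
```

(6, 8)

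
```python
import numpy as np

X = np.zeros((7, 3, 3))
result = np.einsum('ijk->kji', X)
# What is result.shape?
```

(3, 3, 7)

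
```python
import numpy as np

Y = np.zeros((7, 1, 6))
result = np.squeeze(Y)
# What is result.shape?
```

(7, 6)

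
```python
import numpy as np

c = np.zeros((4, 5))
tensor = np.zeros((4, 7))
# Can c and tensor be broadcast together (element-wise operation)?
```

No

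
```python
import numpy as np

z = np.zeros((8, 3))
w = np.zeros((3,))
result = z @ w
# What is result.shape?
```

(8,)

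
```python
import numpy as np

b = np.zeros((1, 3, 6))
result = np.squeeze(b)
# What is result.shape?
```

(3, 6)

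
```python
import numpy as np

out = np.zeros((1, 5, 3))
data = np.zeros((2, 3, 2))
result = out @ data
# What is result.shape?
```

(2, 5, 2)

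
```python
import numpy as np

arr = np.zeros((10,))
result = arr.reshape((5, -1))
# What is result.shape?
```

(5, 2)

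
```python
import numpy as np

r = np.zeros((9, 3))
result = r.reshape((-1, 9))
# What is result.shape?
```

(3, 9)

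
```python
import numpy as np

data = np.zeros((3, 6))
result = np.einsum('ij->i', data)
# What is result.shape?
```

(3,)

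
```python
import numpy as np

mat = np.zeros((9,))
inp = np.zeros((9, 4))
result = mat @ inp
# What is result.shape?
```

(4,)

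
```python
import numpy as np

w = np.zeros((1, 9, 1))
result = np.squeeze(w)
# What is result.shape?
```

(9,)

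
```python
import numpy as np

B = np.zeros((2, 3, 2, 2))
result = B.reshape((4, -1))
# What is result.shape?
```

(4, 6)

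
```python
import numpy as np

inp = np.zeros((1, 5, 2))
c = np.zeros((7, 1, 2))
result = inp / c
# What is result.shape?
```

(7, 5, 2)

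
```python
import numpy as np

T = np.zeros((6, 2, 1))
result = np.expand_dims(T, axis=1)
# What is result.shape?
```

(6, 1, 2, 1)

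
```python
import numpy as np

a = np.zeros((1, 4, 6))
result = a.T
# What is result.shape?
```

(6, 4, 1)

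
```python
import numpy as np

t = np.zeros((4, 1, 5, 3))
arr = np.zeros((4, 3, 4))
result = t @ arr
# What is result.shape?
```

(4, 4, 5, 4)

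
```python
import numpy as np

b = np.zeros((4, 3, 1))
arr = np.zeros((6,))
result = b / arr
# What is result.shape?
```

(4, 3, 6)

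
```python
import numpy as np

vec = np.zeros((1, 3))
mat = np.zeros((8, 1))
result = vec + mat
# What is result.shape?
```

(8, 3)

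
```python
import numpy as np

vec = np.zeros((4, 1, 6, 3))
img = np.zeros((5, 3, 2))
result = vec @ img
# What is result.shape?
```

(4, 5, 6, 2)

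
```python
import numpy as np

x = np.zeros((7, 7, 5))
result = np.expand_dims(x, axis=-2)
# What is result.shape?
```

(7, 7, 1, 5)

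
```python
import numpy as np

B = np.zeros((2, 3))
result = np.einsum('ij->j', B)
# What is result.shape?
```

(3,)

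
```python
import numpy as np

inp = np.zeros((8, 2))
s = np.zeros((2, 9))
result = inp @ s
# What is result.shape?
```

(8, 9)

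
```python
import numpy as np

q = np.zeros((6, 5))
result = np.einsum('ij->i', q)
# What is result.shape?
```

(6,)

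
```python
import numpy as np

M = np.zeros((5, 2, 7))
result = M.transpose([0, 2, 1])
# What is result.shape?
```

(5, 7, 2)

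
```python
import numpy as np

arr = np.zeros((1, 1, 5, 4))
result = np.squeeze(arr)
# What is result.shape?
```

(5, 4)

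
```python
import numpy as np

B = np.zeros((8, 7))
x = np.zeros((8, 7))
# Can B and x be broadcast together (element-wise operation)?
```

Yes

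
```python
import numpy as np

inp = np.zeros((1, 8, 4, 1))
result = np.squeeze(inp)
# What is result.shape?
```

(8, 4)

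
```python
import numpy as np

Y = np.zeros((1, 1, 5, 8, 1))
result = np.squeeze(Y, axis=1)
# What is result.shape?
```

(1, 5, 8, 1)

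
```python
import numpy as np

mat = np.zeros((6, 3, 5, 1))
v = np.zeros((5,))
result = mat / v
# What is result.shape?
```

(6, 3, 5, 5)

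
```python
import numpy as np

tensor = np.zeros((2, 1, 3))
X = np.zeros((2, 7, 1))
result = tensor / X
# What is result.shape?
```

(2, 7, 3)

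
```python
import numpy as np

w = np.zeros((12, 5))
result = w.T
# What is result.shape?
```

(5, 12)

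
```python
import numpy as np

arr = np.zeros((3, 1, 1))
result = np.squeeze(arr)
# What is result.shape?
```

(3,)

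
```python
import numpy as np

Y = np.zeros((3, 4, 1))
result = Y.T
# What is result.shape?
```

(1, 4, 3)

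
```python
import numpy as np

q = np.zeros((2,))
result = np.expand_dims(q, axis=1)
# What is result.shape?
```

(2, 1)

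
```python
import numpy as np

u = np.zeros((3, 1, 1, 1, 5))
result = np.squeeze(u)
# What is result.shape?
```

(3, 5)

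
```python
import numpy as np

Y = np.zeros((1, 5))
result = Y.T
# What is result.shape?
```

(5, 1)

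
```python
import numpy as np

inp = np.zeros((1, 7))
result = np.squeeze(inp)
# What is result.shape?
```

(7,)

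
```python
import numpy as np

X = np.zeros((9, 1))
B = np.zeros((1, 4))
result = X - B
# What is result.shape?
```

(9, 4)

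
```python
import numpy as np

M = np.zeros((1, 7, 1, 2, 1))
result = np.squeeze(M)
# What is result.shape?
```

(7, 2)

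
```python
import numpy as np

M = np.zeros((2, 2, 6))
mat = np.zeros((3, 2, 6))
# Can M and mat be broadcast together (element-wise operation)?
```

No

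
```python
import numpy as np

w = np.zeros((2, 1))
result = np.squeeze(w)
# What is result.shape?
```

(2,)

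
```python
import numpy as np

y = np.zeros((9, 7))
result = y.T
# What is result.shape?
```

(7, 9)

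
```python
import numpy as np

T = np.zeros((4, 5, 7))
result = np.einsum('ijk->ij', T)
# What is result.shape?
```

(4, 5)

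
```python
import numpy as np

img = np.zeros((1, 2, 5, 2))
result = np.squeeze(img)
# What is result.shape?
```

(2, 5, 2)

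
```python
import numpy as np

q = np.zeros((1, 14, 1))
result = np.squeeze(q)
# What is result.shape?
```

(14,)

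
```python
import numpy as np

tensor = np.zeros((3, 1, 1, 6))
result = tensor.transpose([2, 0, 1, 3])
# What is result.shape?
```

(1, 3, 1, 6)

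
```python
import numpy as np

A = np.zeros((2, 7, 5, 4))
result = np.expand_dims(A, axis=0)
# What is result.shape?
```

(1, 2, 7, 5, 4)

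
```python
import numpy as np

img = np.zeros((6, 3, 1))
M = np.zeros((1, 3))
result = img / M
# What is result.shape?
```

(6, 3, 3)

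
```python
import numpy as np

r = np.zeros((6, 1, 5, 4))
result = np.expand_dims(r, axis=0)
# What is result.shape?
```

(1, 6, 1, 5, 4)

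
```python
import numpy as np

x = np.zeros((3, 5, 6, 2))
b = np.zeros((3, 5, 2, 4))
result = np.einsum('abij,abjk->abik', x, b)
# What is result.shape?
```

(3, 5, 6, 4)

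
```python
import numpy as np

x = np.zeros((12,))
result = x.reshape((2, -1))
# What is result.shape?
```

(2, 6)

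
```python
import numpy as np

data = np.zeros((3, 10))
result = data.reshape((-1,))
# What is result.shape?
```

(30,)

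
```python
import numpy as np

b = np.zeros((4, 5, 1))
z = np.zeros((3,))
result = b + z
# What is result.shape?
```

(4, 5, 3)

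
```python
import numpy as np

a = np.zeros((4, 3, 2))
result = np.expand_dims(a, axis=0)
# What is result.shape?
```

(1, 4, 3, 2)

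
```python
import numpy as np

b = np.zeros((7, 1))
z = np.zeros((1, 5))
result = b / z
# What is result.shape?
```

(7, 5)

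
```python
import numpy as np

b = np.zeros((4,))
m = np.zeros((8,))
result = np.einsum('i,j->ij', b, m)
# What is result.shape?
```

(4, 8)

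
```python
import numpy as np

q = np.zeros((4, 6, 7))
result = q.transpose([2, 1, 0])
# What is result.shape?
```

(7, 6, 4)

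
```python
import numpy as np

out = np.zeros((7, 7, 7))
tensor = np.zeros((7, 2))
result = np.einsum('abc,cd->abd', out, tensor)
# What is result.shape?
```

(7, 7, 2)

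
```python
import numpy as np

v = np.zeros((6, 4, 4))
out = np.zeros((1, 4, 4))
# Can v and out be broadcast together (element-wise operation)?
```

Yes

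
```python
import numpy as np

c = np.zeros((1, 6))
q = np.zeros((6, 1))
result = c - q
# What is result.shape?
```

(6, 6)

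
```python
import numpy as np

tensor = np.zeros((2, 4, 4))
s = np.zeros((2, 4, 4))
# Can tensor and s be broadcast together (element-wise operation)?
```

Yes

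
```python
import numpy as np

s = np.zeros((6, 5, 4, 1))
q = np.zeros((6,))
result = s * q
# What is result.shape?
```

(6, 5, 4, 6)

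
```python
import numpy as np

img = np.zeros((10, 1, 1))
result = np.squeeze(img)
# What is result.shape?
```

(10,)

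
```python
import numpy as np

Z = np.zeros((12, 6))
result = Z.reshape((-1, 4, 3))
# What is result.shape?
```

(6, 4, 3)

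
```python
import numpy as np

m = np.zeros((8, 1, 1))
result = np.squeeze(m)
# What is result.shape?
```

(8,)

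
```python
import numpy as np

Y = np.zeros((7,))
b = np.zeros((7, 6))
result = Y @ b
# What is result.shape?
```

(6,)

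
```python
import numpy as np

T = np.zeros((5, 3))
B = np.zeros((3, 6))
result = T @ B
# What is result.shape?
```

(5, 6)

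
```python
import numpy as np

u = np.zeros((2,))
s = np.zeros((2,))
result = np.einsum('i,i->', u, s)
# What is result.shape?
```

()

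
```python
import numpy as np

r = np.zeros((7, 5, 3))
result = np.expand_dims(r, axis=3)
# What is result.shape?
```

(7, 5, 3, 1)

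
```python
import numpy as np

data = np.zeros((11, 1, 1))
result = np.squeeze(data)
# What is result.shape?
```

(11,)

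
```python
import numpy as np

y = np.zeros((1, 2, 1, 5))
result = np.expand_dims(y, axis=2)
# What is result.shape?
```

(1, 2, 1, 1, 5)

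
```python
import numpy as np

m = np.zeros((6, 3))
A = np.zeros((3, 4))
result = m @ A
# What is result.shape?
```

(6, 4)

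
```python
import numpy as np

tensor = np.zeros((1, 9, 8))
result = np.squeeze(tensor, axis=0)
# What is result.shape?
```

(9, 8)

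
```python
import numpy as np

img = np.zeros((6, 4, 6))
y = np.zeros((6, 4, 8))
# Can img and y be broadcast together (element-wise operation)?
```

No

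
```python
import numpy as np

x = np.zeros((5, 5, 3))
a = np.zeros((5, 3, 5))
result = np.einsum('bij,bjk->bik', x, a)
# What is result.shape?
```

(5, 5, 5)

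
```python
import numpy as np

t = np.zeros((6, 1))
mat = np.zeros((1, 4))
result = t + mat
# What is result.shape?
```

(6, 4)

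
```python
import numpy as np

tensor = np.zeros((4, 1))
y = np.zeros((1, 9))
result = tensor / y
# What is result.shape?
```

(4, 9)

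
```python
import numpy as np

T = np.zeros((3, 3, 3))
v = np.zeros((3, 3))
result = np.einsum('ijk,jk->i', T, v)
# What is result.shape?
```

(3,)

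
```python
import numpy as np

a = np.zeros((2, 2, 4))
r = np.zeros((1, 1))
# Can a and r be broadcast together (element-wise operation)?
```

Yes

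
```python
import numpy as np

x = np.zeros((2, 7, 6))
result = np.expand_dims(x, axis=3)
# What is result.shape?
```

(2, 7, 6, 1)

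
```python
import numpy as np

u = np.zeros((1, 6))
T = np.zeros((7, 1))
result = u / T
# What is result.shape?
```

(7, 6)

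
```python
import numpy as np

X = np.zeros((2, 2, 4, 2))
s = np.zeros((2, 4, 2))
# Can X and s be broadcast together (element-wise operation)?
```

Yes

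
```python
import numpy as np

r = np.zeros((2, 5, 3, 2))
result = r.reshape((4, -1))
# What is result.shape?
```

(4, 15)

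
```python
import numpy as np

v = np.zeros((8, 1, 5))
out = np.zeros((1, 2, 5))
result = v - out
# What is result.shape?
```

(8, 2, 5)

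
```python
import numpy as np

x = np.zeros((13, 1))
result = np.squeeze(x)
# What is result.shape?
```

(13,)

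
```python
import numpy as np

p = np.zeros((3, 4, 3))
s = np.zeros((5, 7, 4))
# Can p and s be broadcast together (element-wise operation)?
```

No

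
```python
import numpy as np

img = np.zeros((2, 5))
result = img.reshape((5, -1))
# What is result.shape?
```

(5, 2)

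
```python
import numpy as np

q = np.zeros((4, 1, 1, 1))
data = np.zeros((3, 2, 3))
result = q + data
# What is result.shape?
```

(4, 3, 2, 3)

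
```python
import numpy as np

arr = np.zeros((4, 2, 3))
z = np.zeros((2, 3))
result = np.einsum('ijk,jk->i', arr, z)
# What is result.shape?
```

(4,)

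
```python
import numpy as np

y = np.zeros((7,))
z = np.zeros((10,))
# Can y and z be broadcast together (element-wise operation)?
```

No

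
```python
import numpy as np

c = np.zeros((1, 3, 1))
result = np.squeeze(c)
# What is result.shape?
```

(3,)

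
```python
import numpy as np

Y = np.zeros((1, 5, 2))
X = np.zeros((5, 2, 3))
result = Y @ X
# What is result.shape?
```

(5, 5, 3)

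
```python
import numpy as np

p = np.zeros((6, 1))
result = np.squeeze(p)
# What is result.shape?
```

(6,)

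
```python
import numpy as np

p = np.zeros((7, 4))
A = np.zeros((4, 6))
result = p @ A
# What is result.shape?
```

(7, 6)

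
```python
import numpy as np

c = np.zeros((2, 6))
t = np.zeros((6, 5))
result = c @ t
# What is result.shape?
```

(2, 5)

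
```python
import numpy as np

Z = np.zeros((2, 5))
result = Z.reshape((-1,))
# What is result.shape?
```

(10,)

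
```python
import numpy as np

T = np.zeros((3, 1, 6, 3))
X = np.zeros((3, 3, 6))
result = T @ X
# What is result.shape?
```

(3, 3, 6, 6)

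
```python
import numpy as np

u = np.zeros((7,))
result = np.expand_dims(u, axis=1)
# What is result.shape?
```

(7, 1)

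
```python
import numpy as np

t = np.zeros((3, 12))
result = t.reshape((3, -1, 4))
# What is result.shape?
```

(3, 3, 4)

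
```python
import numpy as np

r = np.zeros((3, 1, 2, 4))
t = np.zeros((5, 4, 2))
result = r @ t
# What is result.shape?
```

(3, 5, 2, 2)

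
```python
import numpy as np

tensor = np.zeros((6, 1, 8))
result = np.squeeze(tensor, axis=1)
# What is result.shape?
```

(6, 8)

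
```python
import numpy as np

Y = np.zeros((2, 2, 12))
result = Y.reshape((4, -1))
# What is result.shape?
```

(4, 12)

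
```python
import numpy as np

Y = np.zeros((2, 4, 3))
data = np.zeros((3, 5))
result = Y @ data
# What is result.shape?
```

(2, 4, 5)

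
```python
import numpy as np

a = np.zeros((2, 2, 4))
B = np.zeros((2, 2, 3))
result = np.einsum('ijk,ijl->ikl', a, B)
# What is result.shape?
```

(2, 4, 3)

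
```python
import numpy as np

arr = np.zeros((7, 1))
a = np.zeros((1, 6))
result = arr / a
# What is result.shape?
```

(7, 6)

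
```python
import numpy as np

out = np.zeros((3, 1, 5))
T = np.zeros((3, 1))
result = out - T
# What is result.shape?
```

(3, 3, 5)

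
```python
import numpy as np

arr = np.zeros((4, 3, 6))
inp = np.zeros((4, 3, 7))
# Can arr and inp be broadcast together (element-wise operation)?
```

No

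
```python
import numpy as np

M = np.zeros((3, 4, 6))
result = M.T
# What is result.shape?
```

(6, 4, 3)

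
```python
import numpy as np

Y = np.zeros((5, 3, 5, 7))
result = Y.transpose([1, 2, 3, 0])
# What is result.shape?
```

(3, 5, 7, 5)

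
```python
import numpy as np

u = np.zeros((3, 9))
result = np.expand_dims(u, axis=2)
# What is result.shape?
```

(3, 9, 1)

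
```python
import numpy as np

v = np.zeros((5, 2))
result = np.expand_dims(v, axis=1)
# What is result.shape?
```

(5, 1, 2)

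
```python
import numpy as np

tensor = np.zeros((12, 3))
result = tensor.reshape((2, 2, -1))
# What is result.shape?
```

(2, 2, 9)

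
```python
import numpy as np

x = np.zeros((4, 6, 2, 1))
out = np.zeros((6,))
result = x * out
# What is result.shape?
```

(4, 6, 2, 6)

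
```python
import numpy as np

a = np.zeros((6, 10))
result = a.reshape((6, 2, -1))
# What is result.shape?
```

(6, 2, 5)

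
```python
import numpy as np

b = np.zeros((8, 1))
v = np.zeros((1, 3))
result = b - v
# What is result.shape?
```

(8, 3)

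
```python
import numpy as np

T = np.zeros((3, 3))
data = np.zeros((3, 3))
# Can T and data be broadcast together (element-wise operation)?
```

Yes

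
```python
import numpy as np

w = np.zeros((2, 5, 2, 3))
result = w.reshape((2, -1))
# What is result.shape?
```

(2, 30)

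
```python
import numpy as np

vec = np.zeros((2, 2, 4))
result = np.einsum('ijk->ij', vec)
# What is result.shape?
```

(2, 2)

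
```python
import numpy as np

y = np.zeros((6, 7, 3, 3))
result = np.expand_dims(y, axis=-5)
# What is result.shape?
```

(1, 6, 7, 3, 3)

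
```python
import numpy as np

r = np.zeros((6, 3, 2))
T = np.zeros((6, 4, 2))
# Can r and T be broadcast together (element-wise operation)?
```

No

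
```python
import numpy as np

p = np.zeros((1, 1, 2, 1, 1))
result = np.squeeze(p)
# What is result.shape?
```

(2,)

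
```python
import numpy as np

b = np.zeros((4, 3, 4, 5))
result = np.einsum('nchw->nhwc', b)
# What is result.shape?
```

(4, 4, 5, 3)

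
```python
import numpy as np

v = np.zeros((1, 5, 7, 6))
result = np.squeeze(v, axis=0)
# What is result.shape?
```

(5, 7, 6)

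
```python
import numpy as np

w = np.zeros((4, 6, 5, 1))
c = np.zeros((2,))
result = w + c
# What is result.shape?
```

(4, 6, 5, 2)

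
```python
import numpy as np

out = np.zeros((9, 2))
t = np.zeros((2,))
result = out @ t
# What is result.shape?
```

(9,)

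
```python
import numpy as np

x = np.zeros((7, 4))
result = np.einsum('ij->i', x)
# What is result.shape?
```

(7,)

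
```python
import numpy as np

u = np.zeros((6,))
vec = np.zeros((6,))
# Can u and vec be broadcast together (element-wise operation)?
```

Yes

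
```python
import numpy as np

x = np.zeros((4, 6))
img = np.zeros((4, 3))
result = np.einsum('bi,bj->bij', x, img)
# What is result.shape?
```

(4, 6, 3)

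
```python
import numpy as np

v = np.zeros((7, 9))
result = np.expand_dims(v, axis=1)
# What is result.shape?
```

(7, 1, 9)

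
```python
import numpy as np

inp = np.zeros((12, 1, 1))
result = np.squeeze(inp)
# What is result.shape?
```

(12,)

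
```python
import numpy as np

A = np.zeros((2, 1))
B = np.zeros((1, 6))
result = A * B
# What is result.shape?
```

(2, 6)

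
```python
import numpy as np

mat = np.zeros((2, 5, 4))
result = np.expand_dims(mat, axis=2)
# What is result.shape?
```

(2, 5, 1, 4)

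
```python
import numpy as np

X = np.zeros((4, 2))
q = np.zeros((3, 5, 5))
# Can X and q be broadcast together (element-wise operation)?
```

No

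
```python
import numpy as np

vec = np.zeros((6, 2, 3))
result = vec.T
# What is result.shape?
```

(3, 2, 6)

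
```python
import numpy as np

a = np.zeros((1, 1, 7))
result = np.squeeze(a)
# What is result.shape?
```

(7,)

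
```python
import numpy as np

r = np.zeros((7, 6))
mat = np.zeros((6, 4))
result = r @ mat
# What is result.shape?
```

(7, 4)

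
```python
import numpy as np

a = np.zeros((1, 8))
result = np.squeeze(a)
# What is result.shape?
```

(8,)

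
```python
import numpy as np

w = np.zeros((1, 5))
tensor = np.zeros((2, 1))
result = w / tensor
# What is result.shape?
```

(2, 5)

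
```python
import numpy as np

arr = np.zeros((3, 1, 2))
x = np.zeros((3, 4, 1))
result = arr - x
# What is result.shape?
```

(3, 4, 2)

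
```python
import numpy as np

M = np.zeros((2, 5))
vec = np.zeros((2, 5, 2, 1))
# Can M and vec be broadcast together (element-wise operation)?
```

Yes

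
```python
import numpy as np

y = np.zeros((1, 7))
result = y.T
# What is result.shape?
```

(7, 1)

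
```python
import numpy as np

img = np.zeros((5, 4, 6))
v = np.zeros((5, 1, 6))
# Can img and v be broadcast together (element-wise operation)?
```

Yes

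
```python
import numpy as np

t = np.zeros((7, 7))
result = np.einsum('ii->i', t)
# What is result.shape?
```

(7,)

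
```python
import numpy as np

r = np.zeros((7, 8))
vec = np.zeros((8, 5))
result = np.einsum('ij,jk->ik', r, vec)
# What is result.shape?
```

(7, 5)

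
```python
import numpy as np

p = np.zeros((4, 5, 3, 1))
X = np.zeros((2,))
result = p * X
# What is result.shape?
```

(4, 5, 3, 2)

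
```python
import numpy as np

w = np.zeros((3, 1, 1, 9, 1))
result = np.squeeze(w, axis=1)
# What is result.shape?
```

(3, 1, 9, 1)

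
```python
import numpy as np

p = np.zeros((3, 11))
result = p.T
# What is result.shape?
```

(11, 3)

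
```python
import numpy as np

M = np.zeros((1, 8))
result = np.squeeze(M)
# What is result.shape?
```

(8,)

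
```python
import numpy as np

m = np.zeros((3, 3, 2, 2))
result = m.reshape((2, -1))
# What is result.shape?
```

(2, 18)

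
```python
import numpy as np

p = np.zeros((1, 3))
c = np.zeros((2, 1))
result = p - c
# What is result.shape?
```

(2, 3)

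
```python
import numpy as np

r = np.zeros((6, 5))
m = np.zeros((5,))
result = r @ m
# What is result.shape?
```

(6,)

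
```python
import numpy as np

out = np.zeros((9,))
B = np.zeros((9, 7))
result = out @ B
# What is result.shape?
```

(7,)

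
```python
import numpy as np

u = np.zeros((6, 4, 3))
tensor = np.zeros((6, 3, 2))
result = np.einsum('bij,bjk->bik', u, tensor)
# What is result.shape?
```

(6, 4, 2)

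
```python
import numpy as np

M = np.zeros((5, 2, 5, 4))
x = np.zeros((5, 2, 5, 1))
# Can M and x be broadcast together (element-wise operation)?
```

Yes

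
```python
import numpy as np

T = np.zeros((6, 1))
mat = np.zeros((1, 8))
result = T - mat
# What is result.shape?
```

(6, 8)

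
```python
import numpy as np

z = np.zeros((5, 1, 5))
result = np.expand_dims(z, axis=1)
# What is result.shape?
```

(5, 1, 1, 5)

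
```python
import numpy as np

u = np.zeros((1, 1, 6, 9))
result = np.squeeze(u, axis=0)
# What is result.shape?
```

(1, 6, 9)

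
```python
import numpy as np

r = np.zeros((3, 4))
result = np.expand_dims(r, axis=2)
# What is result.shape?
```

(3, 4, 1)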